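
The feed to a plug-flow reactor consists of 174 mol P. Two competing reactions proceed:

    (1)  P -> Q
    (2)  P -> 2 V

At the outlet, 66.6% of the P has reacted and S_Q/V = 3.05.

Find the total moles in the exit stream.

Conversion of P: P consumed = 0.666 × 174 = 115.9 mol = 1ξ₁ + 1ξ₂.
Selectivity: 1ξ₁ / (2ξ₂) = 3.05 → ξ₁ = 6.1 ξ₂.
Substitute: (1·6.1 + 1) ξ₂ = 115.9 → ξ₂ = 16.32 mol, ξ₁ = 99.56 mol.
Outlet amounts (n = n₀ + Σ ν·ξ):
  P: 174 − 1(99.56) − 1(16.32) = 58.12
  Q: 0 + 1(99.56) = 99.56
  V: 0 + 2(16.32) = 32.64
Total out = 58.12 + 99.56 + 32.64 = 190.3 mol.

190 mol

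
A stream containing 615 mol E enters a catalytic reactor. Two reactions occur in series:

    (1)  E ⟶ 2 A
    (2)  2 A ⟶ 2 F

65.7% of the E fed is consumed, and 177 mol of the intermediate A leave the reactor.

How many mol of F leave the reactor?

631 mol

Conversion of E: E consumed = 1ξ₁ = 0.657 × 615 → ξ₁ = 404.1 mol.
A balance: n_A = 0 + 2ξ₁ − 2ξ₂ = 177 → ξ₂ = (2·404.1 − 177)/2 = 315.6 mol.
Outlet amounts (n = n₀ + Σ ν·ξ):
  E: 615 − 1(404.1) = 210.9
  A: 0 + 2(404.1) − 2(315.6) = 177
  F: 0 + 2(315.6) = 631.1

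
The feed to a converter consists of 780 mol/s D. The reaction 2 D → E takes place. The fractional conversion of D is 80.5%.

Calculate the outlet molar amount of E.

D reacted = 0.805 × 780 = 627.9 mol/s; ν_D = −2, so ξ = 627.9/2 = 314 mol/s.
Outlet amounts (n = n₀ + ν ξ):
  D: 780 − 2(314) = 152.1
  E: 0 + 1(314) = 314

314 mol/s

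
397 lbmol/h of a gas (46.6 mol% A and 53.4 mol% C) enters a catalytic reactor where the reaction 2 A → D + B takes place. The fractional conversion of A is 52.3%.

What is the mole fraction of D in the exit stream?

0.122

A reacted = 0.523 × 185 = 96.76 lbmol/h; ν_A = −2, so ξ = 96.76/2 = 48.38 lbmol/h.
Outlet amounts (n = n₀ + ν ξ):
  A: 185 − 2(48.38) = 88.25
  D: 0 + 1(48.38) = 48.38
  B: 0 + 1(48.38) = 48.38
  C: 212 (inert)
Total out = 397 lbmol/h; y_D = 48.38 / 397 = 0.1219.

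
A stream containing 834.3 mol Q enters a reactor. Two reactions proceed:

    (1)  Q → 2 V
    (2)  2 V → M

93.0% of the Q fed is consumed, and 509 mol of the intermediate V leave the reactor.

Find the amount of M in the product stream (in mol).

521 mol

Conversion of Q: Q consumed = 1ξ₁ = 0.93 × 834.3 → ξ₁ = 775.9 mol.
V balance: n_V = 0 + 2ξ₁ − 2ξ₂ = 509 → ξ₂ = (2·775.9 − 509)/2 = 521.4 mol.
Outlet amounts (n = n₀ + Σ ν·ξ):
  Q: 834.3 − 1(775.9) = 58.4
  V: 0 + 2(775.9) − 2(521.4) = 509
  M: 0 + 1(521.4) = 521.4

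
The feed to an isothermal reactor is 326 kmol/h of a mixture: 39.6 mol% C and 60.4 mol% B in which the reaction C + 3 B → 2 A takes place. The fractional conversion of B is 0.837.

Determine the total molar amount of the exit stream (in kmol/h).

216 kmol/h

B reacted = 0.837 × 196.9 = 164.8 kmol/h; ν_B = −3, so ξ = 164.8/3 = 54.94 kmol/h.
Outlet amounts (n = n₀ + ν ξ):
  C: 129.1 − 1(54.94) = 74.16
  B: 196.9 − 3(54.94) = 32.1
  A: 0 + 2(54.94) = 109.9
Total out = 74.16 + 32.1 + 109.9 = 216.1 kmol/h.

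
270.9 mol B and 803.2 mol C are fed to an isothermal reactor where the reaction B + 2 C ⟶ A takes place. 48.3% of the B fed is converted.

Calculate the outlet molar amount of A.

B reacted = 0.483 × 270.9 = 130.8 mol; ν_B = −1, so ξ = 130.8/1 = 130.8 mol.
Outlet amounts (n = n₀ + ν ξ):
  B: 270.9 − 1(130.8) = 140.1
  C: 803.2 − 2(130.8) = 541.5
  A: 0 + 1(130.8) = 130.8

131 mol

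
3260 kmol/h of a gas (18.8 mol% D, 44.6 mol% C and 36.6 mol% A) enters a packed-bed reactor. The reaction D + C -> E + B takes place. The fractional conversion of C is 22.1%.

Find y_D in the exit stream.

C reacted = 0.221 × 1454 = 321.3 kmol/h; ν_C = −1, so ξ = 321.3/1 = 321.3 kmol/h.
Outlet amounts (n = n₀ + ν ξ):
  D: 612.9 − 1(321.3) = 291.6
  C: 1454 − 1(321.3) = 1133
  E: 0 + 1(321.3) = 321.3
  B: 0 + 1(321.3) = 321.3
  A: 1193 (inert)
Total out = 3260 kmol/h; y_D = 291.6 / 3260 = 0.08943.

0.0894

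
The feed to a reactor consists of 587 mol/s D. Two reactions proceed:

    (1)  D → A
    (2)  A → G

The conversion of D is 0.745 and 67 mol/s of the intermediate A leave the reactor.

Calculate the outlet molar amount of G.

Conversion of D: D consumed = 1ξ₁ = 0.745 × 587 → ξ₁ = 437.3 mol/s.
A balance: n_A = 0 + 1ξ₁ − 1ξ₂ = 67 → ξ₂ = (1·437.3 − 67)/1 = 370.3 mol/s.
Outlet amounts (n = n₀ + Σ ν·ξ):
  D: 587 − 1(437.3) = 149.7
  A: 0 + 1(437.3) − 1(370.3) = 67
  G: 0 + 1(370.3) = 370.3

370 mol/s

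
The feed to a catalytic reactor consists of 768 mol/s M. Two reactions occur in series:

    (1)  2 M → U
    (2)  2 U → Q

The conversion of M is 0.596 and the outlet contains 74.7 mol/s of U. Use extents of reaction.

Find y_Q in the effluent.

Conversion of M: M consumed = 2ξ₁ = 0.596 × 768 → ξ₁ = 228.9 mol/s.
U balance: n_U = 0 + 1ξ₁ − 2ξ₂ = 74.7 → ξ₂ = (1·228.9 − 74.7)/2 = 77.08 mol/s.
Outlet amounts (n = n₀ + Σ ν·ξ):
  M: 768 − 2(228.9) = 310.3
  U: 0 + 1(228.9) − 2(77.08) = 74.7
  Q: 0 + 1(77.08) = 77.08
Total out = 462.1 mol/s; y_Q = 77.08 / 462.1 = 0.1668.

0.167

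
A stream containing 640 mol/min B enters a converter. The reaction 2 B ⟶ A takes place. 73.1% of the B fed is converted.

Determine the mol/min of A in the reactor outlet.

B reacted = 0.731 × 640 = 467.8 mol/min; ν_B = −2, so ξ = 467.8/2 = 233.9 mol/min.
Outlet amounts (n = n₀ + ν ξ):
  B: 640 − 2(233.9) = 172.2
  A: 0 + 1(233.9) = 233.9

234 mol/min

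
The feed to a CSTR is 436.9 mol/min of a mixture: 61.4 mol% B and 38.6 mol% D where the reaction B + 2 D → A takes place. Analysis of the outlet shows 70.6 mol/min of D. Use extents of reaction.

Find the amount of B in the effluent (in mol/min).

For D: n = n₀ − 2ξ → 70.6 = 168.6 − 2ξ, giving ξ = 49.02 mol/min.
Outlet amounts (n = n₀ + ν ξ):
  B: 268.3 − 1(49.02) = 219.2
  D: 168.6 − 2(49.02) = 70.6
  A: 0 + 1(49.02) = 49.02

219 mol/min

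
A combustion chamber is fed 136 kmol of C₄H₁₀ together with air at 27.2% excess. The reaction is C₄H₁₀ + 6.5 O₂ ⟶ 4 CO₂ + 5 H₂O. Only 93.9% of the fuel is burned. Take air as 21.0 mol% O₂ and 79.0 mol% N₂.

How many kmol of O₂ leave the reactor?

Stoichiometric O₂ = 6.5 × 136 = 884 kmol; O₂ fed = 884 × 1.272 = 1124 kmol.
N₂ fed = 1124 × 79/21 = 4230 kmol.
Fuel reacted = 0.939 × 136 → ξ = 127.7 kmol.
Outlet (n = n₀ + ν ξ):
  C₄H₁₀: 136 − 1(127.7) = 8.296
  O₂: 1124 − 6.5(127.7) = 294.4
  N₂: 4230 (inert)
  CO₂: 0 + 4(127.7) = 510.8
  H₂O: 0 + 5(127.7) = 638.5

294 kmol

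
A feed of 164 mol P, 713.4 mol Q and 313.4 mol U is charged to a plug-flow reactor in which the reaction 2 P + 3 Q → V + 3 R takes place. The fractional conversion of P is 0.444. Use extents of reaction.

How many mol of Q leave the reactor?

P reacted = 0.444 × 164 = 72.82 mol; ν_P = −2, so ξ = 72.82/2 = 36.41 mol.
Outlet amounts (n = n₀ + ν ξ):
  P: 164 − 2(36.41) = 91.18
  Q: 713.4 − 3(36.41) = 604.2
  V: 0 + 1(36.41) = 36.41
  R: 0 + 3(36.41) = 109.2
  U: 313.4 (inert)

604 mol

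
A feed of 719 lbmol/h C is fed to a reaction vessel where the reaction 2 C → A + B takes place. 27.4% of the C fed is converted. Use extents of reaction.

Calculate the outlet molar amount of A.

98.5 lbmol/h

C reacted = 0.274 × 719 = 197 lbmol/h; ν_C = −2, so ξ = 197/2 = 98.5 lbmol/h.
Outlet amounts (n = n₀ + ν ξ):
  C: 719 − 2(98.5) = 522
  A: 0 + 1(98.5) = 98.5
  B: 0 + 1(98.5) = 98.5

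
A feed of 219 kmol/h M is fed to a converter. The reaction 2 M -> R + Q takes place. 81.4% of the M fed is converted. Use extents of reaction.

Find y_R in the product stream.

M reacted = 0.814 × 219 = 178.3 kmol/h; ν_M = −2, so ξ = 178.3/2 = 89.13 kmol/h.
Outlet amounts (n = n₀ + ν ξ):
  M: 219 − 2(89.13) = 40.73
  R: 0 + 1(89.13) = 89.13
  Q: 0 + 1(89.13) = 89.13
Total out = 219 kmol/h; y_R = 89.13 / 219 = 0.407.

0.407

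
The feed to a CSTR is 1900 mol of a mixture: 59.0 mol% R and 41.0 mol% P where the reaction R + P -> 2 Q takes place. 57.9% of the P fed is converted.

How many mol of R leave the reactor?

670 mol

P reacted = 0.579 × 779 = 451 mol; ν_P = −1, so ξ = 451/1 = 451 mol.
Outlet amounts (n = n₀ + ν ξ):
  R: 1121 − 1(451) = 670
  P: 779 − 1(451) = 328
  Q: 0 + 2(451) = 902.1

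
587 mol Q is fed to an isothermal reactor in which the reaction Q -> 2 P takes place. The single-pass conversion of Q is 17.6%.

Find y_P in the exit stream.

Q reacted = 0.176 × 587 = 103.3 mol; ν_Q = −1, so ξ = 103.3/1 = 103.3 mol.
Outlet amounts (n = n₀ + ν ξ):
  Q: 587 − 1(103.3) = 483.7
  P: 0 + 2(103.3) = 206.6
Total out = 690.3 mol; y_P = 206.6 / 690.3 = 0.2993.

0.299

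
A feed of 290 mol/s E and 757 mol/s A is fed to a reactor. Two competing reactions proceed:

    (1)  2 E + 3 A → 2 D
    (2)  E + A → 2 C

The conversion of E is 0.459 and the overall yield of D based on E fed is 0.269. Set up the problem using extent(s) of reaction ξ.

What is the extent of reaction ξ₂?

ξ₂ = 55.1 mol/s

Yield of D: 2ξ₁ / 290 = 0.269 → ξ₁ = 39.01 mol/s.
Conversion of E: 2ξ₁ + 1ξ₂ = 0.459 × 290 = 133.1 → ξ₂ = 55.1 mol/s.
Outlet amounts (n = n₀ + Σ ν·ξ):
  E: 290 − 2(39.01) − 1(55.1) = 156.9
  A: 757 − 3(39.01) − 1(55.1) = 584.9
  D: 0 + 2(39.01) = 78.01
  C: 0 + 2(55.1) = 110.2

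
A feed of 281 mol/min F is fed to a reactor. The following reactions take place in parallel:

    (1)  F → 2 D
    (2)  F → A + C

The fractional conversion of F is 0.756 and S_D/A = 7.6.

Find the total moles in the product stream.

Conversion of F: F consumed = 0.756 × 281 = 212.4 mol/min = 1ξ₁ + 1ξ₂.
Selectivity: 2ξ₁ / (1ξ₂) = 7.6 → ξ₁ = 3.8 ξ₂.
Substitute: (1·3.8 + 1) ξ₂ = 212.4 → ξ₂ = 44.26 mol/min, ξ₁ = 168.2 mol/min.
Outlet amounts (n = n₀ + Σ ν·ξ):
  F: 281 − 1(168.2) − 1(44.26) = 68.56
  D: 0 + 2(168.2) = 336.4
  A: 0 + 1(44.26) = 44.26
  C: 0 + 1(44.26) = 44.26
Total out = 68.56 + 336.4 + 44.26 + 44.26 = 493.4 mol/min.

493 mol/min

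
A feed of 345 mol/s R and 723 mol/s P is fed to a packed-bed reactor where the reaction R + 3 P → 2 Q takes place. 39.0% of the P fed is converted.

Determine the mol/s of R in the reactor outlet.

P reacted = 0.39 × 723 = 282 mol/s; ν_P = −3, so ξ = 282/3 = 93.99 mol/s.
Outlet amounts (n = n₀ + ν ξ):
  R: 345 − 1(93.99) = 251
  P: 723 − 3(93.99) = 441
  Q: 0 + 2(93.99) = 188

251 mol/s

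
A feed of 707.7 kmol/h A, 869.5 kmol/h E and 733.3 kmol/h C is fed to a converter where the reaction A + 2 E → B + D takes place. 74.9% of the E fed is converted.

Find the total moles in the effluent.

E reacted = 0.749 × 869.5 = 651.3 kmol/h; ν_E = −2, so ξ = 651.3/2 = 325.6 kmol/h.
Outlet amounts (n = n₀ + ν ξ):
  A: 707.7 − 1(325.6) = 382.1
  E: 869.5 − 2(325.6) = 218.2
  B: 0 + 1(325.6) = 325.6
  D: 0 + 1(325.6) = 325.6
  C: 733.3 (inert)
Total out = 382.1 + 218.2 + 325.6 + 325.6 + 733.3 = 1985 kmol/h.

1980 kmol/h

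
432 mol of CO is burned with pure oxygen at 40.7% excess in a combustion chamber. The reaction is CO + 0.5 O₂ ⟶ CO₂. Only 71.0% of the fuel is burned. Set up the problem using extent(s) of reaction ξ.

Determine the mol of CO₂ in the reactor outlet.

307 mol

Stoichiometric O₂ = 0.5 × 432 = 216 mol; O₂ fed = 216 × 1.407 = 303.9 mol.
Fuel reacted = 0.71 × 432 → ξ = 306.7 mol.
Outlet (n = n₀ + ν ξ):
  CO: 432 − 1(306.7) = 125.3
  O₂: 303.9 − 0.5(306.7) = 150.6
  CO₂: 0 + 1(306.7) = 306.7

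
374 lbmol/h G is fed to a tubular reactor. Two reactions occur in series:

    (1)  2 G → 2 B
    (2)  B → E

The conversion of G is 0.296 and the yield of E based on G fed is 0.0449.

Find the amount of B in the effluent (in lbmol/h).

Conversion of G: G consumed = 2ξ₁ = 0.296 × 374 → ξ₁ = 55.35 lbmol/h.
Yield of E: 1ξ₂ / 374 = 0.0449 → ξ₂ = 16.79 lbmol/h.
Outlet amounts (n = n₀ + Σ ν·ξ):
  G: 374 − 2(55.35) = 263.3
  B: 0 + 2(55.35) − 1(16.79) = 93.91
  E: 0 + 1(16.79) = 16.79

93.9 lbmol/h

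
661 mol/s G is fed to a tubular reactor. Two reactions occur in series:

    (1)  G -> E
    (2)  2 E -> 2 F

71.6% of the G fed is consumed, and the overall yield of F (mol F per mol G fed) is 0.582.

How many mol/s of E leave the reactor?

88.6 mol/s

Conversion of G: G consumed = 1ξ₁ = 0.716 × 661 → ξ₁ = 473.3 mol/s.
Yield of F: 2ξ₂ / 661 = 0.582 → ξ₂ = 192.4 mol/s.
Outlet amounts (n = n₀ + Σ ν·ξ):
  G: 661 − 1(473.3) = 187.7
  E: 0 + 1(473.3) − 2(192.4) = 88.57
  F: 0 + 2(192.4) = 384.7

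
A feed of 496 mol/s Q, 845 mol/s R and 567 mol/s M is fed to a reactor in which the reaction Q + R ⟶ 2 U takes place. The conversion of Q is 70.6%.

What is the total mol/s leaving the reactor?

Q reacted = 0.706 × 496 = 350.2 mol/s; ν_Q = −1, so ξ = 350.2/1 = 350.2 mol/s.
Outlet amounts (n = n₀ + ν ξ):
  Q: 496 − 1(350.2) = 145.8
  R: 845 − 1(350.2) = 494.8
  U: 0 + 2(350.2) = 700.4
  M: 567 (inert)
Total out = 145.8 + 494.8 + 700.4 + 567 = 1908 mol/s.

1910 mol/s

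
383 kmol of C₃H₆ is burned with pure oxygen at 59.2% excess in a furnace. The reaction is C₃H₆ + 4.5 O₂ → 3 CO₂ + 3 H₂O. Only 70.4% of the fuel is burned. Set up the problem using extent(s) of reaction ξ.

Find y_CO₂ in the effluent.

Stoichiometric O₂ = 4.5 × 383 = 1724 kmol; O₂ fed = 1724 × 1.592 = 2744 kmol.
Fuel reacted = 0.704 × 383 → ξ = 269.6 kmol.
Outlet (n = n₀ + ν ξ):
  C₃H₆: 383 − 1(269.6) = 113.4
  O₂: 2744 − 4.5(269.6) = 1530
  CO₂: 0 + 3(269.6) = 808.9
  H₂O: 0 + 3(269.6) = 808.9
Total out = 3262 kmol; y_CO₂ = 808.9 / 3262 = 0.248.

0.248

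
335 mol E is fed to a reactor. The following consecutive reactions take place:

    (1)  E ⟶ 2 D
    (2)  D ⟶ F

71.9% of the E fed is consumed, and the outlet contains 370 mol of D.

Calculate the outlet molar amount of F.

Conversion of E: E consumed = 1ξ₁ = 0.719 × 335 → ξ₁ = 240.9 mol.
D balance: n_D = 0 + 2ξ₁ − 1ξ₂ = 370 → ξ₂ = (2·240.9 − 370)/1 = 111.7 mol.
Outlet amounts (n = n₀ + Σ ν·ξ):
  E: 335 − 1(240.9) = 94.14
  D: 0 + 2(240.9) − 1(111.7) = 370
  F: 0 + 1(111.7) = 111.7

112 mol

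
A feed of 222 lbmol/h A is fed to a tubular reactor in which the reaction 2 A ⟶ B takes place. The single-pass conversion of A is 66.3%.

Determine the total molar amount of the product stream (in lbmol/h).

148 lbmol/h

A reacted = 0.663 × 222 = 147.2 lbmol/h; ν_A = −2, so ξ = 147.2/2 = 73.59 lbmol/h.
Outlet amounts (n = n₀ + ν ξ):
  A: 222 − 2(73.59) = 74.81
  B: 0 + 1(73.59) = 73.59
Total out = 74.81 + 73.59 = 148.4 lbmol/h.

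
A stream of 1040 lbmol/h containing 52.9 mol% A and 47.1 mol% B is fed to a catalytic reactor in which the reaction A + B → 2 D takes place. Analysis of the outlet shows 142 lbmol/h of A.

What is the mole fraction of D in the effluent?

0.785

For A: n = n₀ − 1ξ → 142 = 550.2 − 1ξ, giving ξ = 408.2 lbmol/h.
Outlet amounts (n = n₀ + ν ξ):
  A: 550.2 − 1(408.2) = 142
  B: 489.8 − 1(408.2) = 81.68
  D: 0 + 2(408.2) = 816.3
Total out = 1040 lbmol/h; y_D = 816.3 / 1040 = 0.7849.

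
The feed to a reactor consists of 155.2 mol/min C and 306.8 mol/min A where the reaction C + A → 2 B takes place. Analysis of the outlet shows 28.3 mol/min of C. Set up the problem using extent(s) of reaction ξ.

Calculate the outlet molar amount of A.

For C: n = n₀ − 1ξ → 28.3 = 155.2 − 1ξ, giving ξ = 126.9 mol/min.
Outlet amounts (n = n₀ + ν ξ):
  C: 155.2 − 1(126.9) = 28.3
  A: 306.8 − 1(126.9) = 179.9
  B: 0 + 2(126.9) = 253.8

180 mol/min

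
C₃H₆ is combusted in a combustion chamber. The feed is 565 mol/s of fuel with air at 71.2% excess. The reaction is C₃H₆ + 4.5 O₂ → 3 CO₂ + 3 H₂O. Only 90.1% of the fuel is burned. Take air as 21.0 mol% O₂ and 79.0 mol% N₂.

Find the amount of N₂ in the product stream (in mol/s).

Stoichiometric O₂ = 4.5 × 565 = 2542 mol/s; O₂ fed = 2542 × 1.712 = 4353 mol/s.
N₂ fed = 4353 × 79/21 = 16370 mol/s.
Fuel reacted = 0.901 × 565 → ξ = 509.1 mol/s.
Outlet (n = n₀ + ν ξ):
  C₃H₆: 565 − 1(509.1) = 55.94
  O₂: 4353 − 4.5(509.1) = 2062
  N₂: 16370 (inert)
  CO₂: 0 + 3(509.1) = 1527
  H₂O: 0 + 3(509.1) = 1527

16400 mol/s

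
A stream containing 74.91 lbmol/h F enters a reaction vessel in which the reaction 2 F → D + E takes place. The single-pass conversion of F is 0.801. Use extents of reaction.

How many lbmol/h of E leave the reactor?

30 lbmol/h

F reacted = 0.801 × 74.91 = 60 lbmol/h; ν_F = −2, so ξ = 60/2 = 30 lbmol/h.
Outlet amounts (n = n₀ + ν ξ):
  F: 74.91 − 2(30) = 14.91
  D: 0 + 1(30) = 30
  E: 0 + 1(30) = 30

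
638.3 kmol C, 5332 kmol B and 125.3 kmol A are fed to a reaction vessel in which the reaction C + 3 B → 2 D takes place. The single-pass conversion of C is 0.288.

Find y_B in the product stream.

0.835

C reacted = 0.288 × 638.3 = 183.8 kmol; ν_C = −1, so ξ = 183.8/1 = 183.8 kmol.
Outlet amounts (n = n₀ + ν ξ):
  C: 638.3 − 1(183.8) = 454.5
  B: 5332 − 3(183.8) = 4781
  D: 0 + 2(183.8) = 367.7
  A: 125.3 (inert)
Total out = 5728 kmol; y_B = 4781 / 5728 = 0.8346.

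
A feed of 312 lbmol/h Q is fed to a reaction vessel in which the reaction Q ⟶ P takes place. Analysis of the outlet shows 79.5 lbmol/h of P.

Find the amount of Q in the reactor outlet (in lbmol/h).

For P: n = n₀ + 1ξ → 79.5 = 0 + 1ξ, giving ξ = 79.5 lbmol/h.
Outlet amounts (n = n₀ + ν ξ):
  Q: 312 − 1(79.5) = 232.5
  P: 0 + 1(79.5) = 79.5

232 lbmol/h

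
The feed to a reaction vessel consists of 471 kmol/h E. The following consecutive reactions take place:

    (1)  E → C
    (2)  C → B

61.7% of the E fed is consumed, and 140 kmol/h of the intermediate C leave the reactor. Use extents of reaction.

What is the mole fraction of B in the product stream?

0.32

Conversion of E: E consumed = 1ξ₁ = 0.617 × 471 → ξ₁ = 290.6 kmol/h.
C balance: n_C = 0 + 1ξ₁ − 1ξ₂ = 140 → ξ₂ = (1·290.6 − 140)/1 = 150.6 kmol/h.
Outlet amounts (n = n₀ + Σ ν·ξ):
  E: 471 − 1(290.6) = 180.4
  C: 0 + 1(290.6) − 1(150.6) = 140
  B: 0 + 1(150.6) = 150.6
Total out = 471 kmol/h; y_B = 150.6 / 471 = 0.3198.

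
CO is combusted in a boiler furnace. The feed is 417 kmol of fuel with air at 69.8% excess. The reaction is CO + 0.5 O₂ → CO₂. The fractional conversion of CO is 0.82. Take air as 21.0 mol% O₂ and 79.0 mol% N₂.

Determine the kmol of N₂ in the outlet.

1330 kmol

Stoichiometric O₂ = 0.5 × 417 = 208.5 kmol; O₂ fed = 208.5 × 1.698 = 354 kmol.
N₂ fed = 354 × 79/21 = 1332 kmol.
Fuel reacted = 0.82 × 417 → ξ = 341.9 kmol.
Outlet (n = n₀ + ν ξ):
  CO: 417 − 1(341.9) = 75.06
  O₂: 354 − 0.5(341.9) = 183.1
  N₂: 1332 (inert)
  CO₂: 0 + 1(341.9) = 341.9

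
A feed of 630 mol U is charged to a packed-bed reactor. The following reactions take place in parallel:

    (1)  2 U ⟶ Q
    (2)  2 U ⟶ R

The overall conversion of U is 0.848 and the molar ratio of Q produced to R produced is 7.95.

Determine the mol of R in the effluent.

Conversion of U: U consumed = 0.848 × 630 = 534.2 mol = 2ξ₁ + 2ξ₂.
Selectivity: 1ξ₁ / (1ξ₂) = 7.95 → ξ₁ = 7.95 ξ₂.
Substitute: (2·7.95 + 2) ξ₂ = 534.2 → ξ₂ = 29.85 mol, ξ₁ = 237.3 mol.
Outlet amounts (n = n₀ + Σ ν·ξ):
  U: 630 − 2(237.3) − 2(29.85) = 95.76
  Q: 0 + 1(237.3) = 237.3
  R: 0 + 1(29.85) = 29.85

29.8 mol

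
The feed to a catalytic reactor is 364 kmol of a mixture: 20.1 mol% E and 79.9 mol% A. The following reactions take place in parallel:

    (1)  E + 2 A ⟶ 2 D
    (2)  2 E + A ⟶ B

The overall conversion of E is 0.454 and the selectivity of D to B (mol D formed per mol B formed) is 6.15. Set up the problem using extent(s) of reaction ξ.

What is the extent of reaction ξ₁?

Conversion of E: E consumed = 0.454 × 73.16 = 33.22 kmol = 1ξ₁ + 2ξ₂.
Selectivity: 2ξ₁ / (1ξ₂) = 6.15 → ξ₁ = 3.075 ξ₂.
Substitute: (1·3.075 + 2) ξ₂ = 33.22 → ξ₂ = 6.545 kmol, ξ₁ = 20.13 kmol.
Outlet amounts (n = n₀ + Σ ν·ξ):
  E: 73.16 − 1(20.13) − 2(6.545) = 39.95
  A: 290.8 − 2(20.13) − 1(6.545) = 244
  D: 0 + 2(20.13) = 40.25
  B: 0 + 1(6.545) = 6.545

ξ₁ = 20.1 kmol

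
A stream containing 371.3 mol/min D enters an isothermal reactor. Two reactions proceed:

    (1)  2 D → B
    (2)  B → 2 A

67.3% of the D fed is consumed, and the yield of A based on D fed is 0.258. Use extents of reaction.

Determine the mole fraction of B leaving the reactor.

Conversion of D: D consumed = 2ξ₁ = 0.673 × 371.3 → ξ₁ = 124.9 mol/min.
Yield of A: 2ξ₂ / 371.3 = 0.258 → ξ₂ = 47.9 mol/min.
Outlet amounts (n = n₀ + Σ ν·ξ):
  D: 371.3 − 2(124.9) = 121.4
  B: 0 + 1(124.9) − 1(47.9) = 77.04
  A: 0 + 2(47.9) = 95.8
Total out = 294.3 mol/min; y_B = 77.04 / 294.3 = 0.2618.

0.262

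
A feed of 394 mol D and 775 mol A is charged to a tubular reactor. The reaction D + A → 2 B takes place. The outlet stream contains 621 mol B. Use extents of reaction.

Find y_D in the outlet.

For B: n = n₀ + 2ξ → 621 = 0 + 2ξ, giving ξ = 310.5 mol.
Outlet amounts (n = n₀ + ν ξ):
  D: 394 − 1(310.5) = 83.5
  A: 775 − 1(310.5) = 464.5
  B: 0 + 2(310.5) = 621
Total out = 1169 mol; y_D = 83.5 / 1169 = 0.07143.

0.0714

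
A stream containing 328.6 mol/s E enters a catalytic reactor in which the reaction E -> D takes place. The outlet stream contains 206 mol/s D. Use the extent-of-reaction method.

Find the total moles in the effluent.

For D: n = n₀ + 1ξ → 206 = 0 + 1ξ, giving ξ = 206 mol/s.
Outlet amounts (n = n₀ + ν ξ):
  E: 328.6 − 1(206) = 122.6
  D: 0 + 1(206) = 206
Total out = 122.6 + 206 = 328.6 mol/s.

329 mol/s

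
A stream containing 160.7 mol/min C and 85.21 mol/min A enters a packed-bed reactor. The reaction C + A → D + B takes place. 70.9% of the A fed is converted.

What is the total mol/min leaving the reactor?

A reacted = 0.709 × 85.21 = 60.41 mol/min; ν_A = −1, so ξ = 60.41/1 = 60.41 mol/min.
Outlet amounts (n = n₀ + ν ξ):
  C: 160.7 − 1(60.41) = 100.3
  A: 85.21 − 1(60.41) = 24.8
  D: 0 + 1(60.41) = 60.41
  B: 0 + 1(60.41) = 60.41
Total out = 100.3 + 24.8 + 60.41 + 60.41 = 245.9 mol/min.

246 mol/min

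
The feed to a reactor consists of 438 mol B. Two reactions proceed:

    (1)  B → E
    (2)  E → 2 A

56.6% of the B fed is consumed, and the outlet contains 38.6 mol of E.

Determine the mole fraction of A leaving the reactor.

0.647

Conversion of B: B consumed = 1ξ₁ = 0.566 × 438 → ξ₁ = 247.9 mol.
E balance: n_E = 0 + 1ξ₁ − 1ξ₂ = 38.6 → ξ₂ = (1·247.9 − 38.6)/1 = 209.3 mol.
Outlet amounts (n = n₀ + Σ ν·ξ):
  B: 438 − 1(247.9) = 190.1
  E: 0 + 1(247.9) − 1(209.3) = 38.6
  A: 0 + 2(209.3) = 418.6
Total out = 647.3 mol; y_A = 418.6 / 647.3 = 0.6467.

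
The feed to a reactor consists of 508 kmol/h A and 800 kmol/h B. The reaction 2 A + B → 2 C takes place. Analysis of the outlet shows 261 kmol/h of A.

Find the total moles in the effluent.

1180 kmol/h

For A: n = n₀ − 2ξ → 261 = 508 − 2ξ, giving ξ = 123.5 kmol/h.
Outlet amounts (n = n₀ + ν ξ):
  A: 508 − 2(123.5) = 261
  B: 800 − 1(123.5) = 676.5
  C: 0 + 2(123.5) = 247
Total out = 261 + 676.5 + 247 = 1184 kmol/h.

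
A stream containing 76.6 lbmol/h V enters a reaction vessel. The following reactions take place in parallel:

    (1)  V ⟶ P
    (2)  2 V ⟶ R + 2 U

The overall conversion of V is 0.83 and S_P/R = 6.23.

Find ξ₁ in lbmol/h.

Conversion of V: V consumed = 0.83 × 76.6 = 63.58 lbmol/h = 1ξ₁ + 2ξ₂.
Selectivity: 1ξ₁ / (1ξ₂) = 6.23 → ξ₁ = 6.23 ξ₂.
Substitute: (1·6.23 + 2) ξ₂ = 63.58 → ξ₂ = 7.725 lbmol/h, ξ₁ = 48.13 lbmol/h.
Outlet amounts (n = n₀ + Σ ν·ξ):
  V: 76.6 − 1(48.13) − 2(7.725) = 13.02
  P: 0 + 1(48.13) = 48.13
  R: 0 + 1(7.725) = 7.725
  U: 0 + 2(7.725) = 15.45

ξ₁ = 48.1 lbmol/h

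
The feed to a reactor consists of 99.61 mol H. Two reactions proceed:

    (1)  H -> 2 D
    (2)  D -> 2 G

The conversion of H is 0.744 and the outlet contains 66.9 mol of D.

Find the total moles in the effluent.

Conversion of H: H consumed = 1ξ₁ = 0.744 × 99.61 → ξ₁ = 74.11 mol.
D balance: n_D = 0 + 2ξ₁ − 1ξ₂ = 66.9 → ξ₂ = (2·74.11 − 66.9)/1 = 81.32 mol.
Outlet amounts (n = n₀ + Σ ν·ξ):
  H: 99.61 − 1(74.11) = 25.5
  D: 0 + 2(74.11) − 1(81.32) = 66.9
  G: 0 + 2(81.32) = 162.6
Total out = 25.5 + 66.9 + 162.6 = 255 mol.

255 mol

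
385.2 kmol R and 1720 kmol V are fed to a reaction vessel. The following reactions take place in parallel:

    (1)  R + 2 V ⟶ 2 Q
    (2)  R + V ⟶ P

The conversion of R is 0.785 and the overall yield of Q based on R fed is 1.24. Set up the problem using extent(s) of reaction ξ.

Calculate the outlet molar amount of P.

Yield of Q: 2ξ₁ / 385.2 = 1.24 → ξ₁ = 238.8 kmol.
Conversion of R: 1ξ₁ + 1ξ₂ = 0.785 × 385.2 = 302.4 → ξ₂ = 63.56 kmol.
Outlet amounts (n = n₀ + Σ ν·ξ):
  R: 385.2 − 1(238.8) − 1(63.56) = 82.82
  V: 1720 − 2(238.8) − 1(63.56) = 1179
  Q: 0 + 2(238.8) = 477.6
  P: 0 + 1(63.56) = 63.56

63.6 kmol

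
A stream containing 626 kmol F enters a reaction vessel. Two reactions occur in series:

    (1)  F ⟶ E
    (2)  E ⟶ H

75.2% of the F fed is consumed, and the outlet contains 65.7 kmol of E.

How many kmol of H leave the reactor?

Conversion of F: F consumed = 1ξ₁ = 0.752 × 626 → ξ₁ = 470.8 kmol.
E balance: n_E = 0 + 1ξ₁ − 1ξ₂ = 65.7 → ξ₂ = (1·470.8 − 65.7)/1 = 405.1 kmol.
Outlet amounts (n = n₀ + Σ ν·ξ):
  F: 626 − 1(470.8) = 155.2
  E: 0 + 1(470.8) − 1(405.1) = 65.7
  H: 0 + 1(405.1) = 405.1

405 kmol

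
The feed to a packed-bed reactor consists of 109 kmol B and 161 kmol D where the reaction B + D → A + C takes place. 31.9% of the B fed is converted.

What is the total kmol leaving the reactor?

270 kmol

B reacted = 0.319 × 109 = 34.77 kmol; ν_B = −1, so ξ = 34.77/1 = 34.77 kmol.
Outlet amounts (n = n₀ + ν ξ):
  B: 109 − 1(34.77) = 74.23
  D: 161 − 1(34.77) = 126.2
  A: 0 + 1(34.77) = 34.77
  C: 0 + 1(34.77) = 34.77
Total out = 74.23 + 126.2 + 34.77 + 34.77 = 270 kmol.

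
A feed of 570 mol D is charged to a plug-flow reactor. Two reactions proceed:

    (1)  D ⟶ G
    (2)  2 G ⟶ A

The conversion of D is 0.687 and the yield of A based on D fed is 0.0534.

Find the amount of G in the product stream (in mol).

331 mol

Conversion of D: D consumed = 1ξ₁ = 0.687 × 570 → ξ₁ = 391.6 mol.
Yield of A: 1ξ₂ / 570 = 0.0534 → ξ₂ = 30.44 mol.
Outlet amounts (n = n₀ + Σ ν·ξ):
  D: 570 − 1(391.6) = 178.4
  G: 0 + 1(391.6) − 2(30.44) = 330.7
  A: 0 + 1(30.44) = 30.44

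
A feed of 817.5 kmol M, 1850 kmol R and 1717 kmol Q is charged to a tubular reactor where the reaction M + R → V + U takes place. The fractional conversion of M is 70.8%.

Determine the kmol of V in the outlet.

579 kmol

M reacted = 0.708 × 817.5 = 578.8 kmol; ν_M = −1, so ξ = 578.8/1 = 578.8 kmol.
Outlet amounts (n = n₀ + ν ξ):
  M: 817.5 − 1(578.8) = 238.7
  R: 1850 − 1(578.8) = 1271
  V: 0 + 1(578.8) = 578.8
  U: 0 + 1(578.8) = 578.8
  Q: 1717 (inert)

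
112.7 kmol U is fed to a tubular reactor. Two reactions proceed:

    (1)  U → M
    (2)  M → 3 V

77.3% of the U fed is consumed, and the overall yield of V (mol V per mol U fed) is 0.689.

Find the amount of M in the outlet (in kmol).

61.2 kmol

Conversion of U: U consumed = 1ξ₁ = 0.773 × 112.7 → ξ₁ = 87.12 kmol.
Yield of V: 3ξ₂ / 112.7 = 0.689 → ξ₂ = 25.88 kmol.
Outlet amounts (n = n₀ + Σ ν·ξ):
  U: 112.7 − 1(87.12) = 25.58
  M: 0 + 1(87.12) − 1(25.88) = 61.23
  V: 0 + 3(25.88) = 77.65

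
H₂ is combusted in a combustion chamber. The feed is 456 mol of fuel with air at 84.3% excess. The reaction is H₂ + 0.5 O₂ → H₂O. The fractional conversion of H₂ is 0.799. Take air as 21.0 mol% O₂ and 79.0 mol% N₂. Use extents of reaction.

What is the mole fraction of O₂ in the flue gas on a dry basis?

Stoichiometric O₂ = 0.5 × 456 = 228 mol; O₂ fed = 228 × 1.843 = 420.2 mol.
N₂ fed = 420.2 × 79/21 = 1581 mol.
Fuel reacted = 0.799 × 456 → ξ = 364.3 mol.
Outlet (n = n₀ + ν ξ):
  H₂: 456 − 1(364.3) = 91.66
  O₂: 420.2 − 0.5(364.3) = 238
  N₂: 1581 (inert)
  H₂O: 0 + 1(364.3) = 364.3
Dry total = 1910 mol; y_O₂ (dry) = 238 / 1910 = 0.1246.

0.125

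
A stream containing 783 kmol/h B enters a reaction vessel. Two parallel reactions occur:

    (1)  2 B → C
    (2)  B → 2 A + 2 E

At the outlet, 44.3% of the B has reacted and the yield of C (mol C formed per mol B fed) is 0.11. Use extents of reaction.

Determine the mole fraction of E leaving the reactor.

Yield of C: 1ξ₁ / 783 = 0.11 → ξ₁ = 86.13 kmol/h.
Conversion of B: 2ξ₁ + 1ξ₂ = 0.443 × 783 = 346.9 → ξ₂ = 174.6 kmol/h.
Outlet amounts (n = n₀ + Σ ν·ξ):
  B: 783 − 2(86.13) − 1(174.6) = 436.1
  C: 0 + 1(86.13) = 86.13
  A: 0 + 2(174.6) = 349.2
  E: 0 + 2(174.6) = 349.2
Total out = 1221 kmol/h; y_E = 349.2 / 1221 = 0.2861.

0.286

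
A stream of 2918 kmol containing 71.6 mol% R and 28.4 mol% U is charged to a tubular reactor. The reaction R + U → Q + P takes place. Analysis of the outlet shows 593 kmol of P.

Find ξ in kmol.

For P: n = n₀ + 1ξ → 593 = 0 + 1ξ, giving ξ = 593 kmol.
Outlet amounts (n = n₀ + ν ξ):
  R: 2089 − 1(593) = 1496
  U: 828.7 − 1(593) = 235.7
  Q: 0 + 1(593) = 593
  P: 0 + 1(593) = 593

ξ = 593 kmol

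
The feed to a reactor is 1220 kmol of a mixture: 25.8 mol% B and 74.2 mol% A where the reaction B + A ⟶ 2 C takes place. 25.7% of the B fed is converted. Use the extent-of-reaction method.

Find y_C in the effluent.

B reacted = 0.257 × 314.8 = 80.89 kmol; ν_B = −1, so ξ = 80.89/1 = 80.89 kmol.
Outlet amounts (n = n₀ + ν ξ):
  B: 314.8 − 1(80.89) = 233.9
  A: 905.2 − 1(80.89) = 824.3
  C: 0 + 2(80.89) = 161.8
Total out = 1220 kmol; y_C = 161.8 / 1220 = 0.1326.

0.133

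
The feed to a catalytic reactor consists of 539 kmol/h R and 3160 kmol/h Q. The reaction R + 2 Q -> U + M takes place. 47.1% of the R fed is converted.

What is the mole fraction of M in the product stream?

R reacted = 0.471 × 539 = 253.9 kmol/h; ν_R = −1, so ξ = 253.9/1 = 253.9 kmol/h.
Outlet amounts (n = n₀ + ν ξ):
  R: 539 − 1(253.9) = 285.1
  Q: 3160 − 2(253.9) = 2652
  U: 0 + 1(253.9) = 253.9
  M: 0 + 1(253.9) = 253.9
Total out = 3445 kmol/h; y_M = 253.9 / 3445 = 0.07369.

0.0737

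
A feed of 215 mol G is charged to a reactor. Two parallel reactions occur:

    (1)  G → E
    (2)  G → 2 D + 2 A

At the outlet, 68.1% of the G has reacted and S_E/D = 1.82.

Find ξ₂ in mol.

Conversion of G: G consumed = 0.681 × 215 = 146.4 mol = 1ξ₁ + 1ξ₂.
Selectivity: 1ξ₁ / (2ξ₂) = 1.82 → ξ₁ = 3.64 ξ₂.
Substitute: (1·3.64 + 1) ξ₂ = 146.4 → ξ₂ = 31.55 mol, ξ₁ = 114.9 mol.
Outlet amounts (n = n₀ + Σ ν·ξ):
  G: 215 − 1(114.9) − 1(31.55) = 68.58
  E: 0 + 1(114.9) = 114.9
  D: 0 + 2(31.55) = 63.11
  A: 0 + 2(31.55) = 63.11

ξ₂ = 31.6 mol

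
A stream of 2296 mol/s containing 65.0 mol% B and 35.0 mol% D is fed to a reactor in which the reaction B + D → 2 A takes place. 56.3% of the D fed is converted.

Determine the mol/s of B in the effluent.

1040 mol/s

D reacted = 0.563 × 803.6 = 452.4 mol/s; ν_D = −1, so ξ = 452.4/1 = 452.4 mol/s.
Outlet amounts (n = n₀ + ν ξ):
  B: 1492 − 1(452.4) = 1040
  D: 803.6 − 1(452.4) = 351.2
  A: 0 + 2(452.4) = 904.9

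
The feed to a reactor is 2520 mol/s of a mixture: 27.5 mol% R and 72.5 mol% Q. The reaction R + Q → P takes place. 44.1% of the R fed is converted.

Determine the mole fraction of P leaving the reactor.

R reacted = 0.441 × 693 = 305.6 mol/s; ν_R = −1, so ξ = 305.6/1 = 305.6 mol/s.
Outlet amounts (n = n₀ + ν ξ):
  R: 693 − 1(305.6) = 387.4
  Q: 1827 − 1(305.6) = 1521
  P: 0 + 1(305.6) = 305.6
Total out = 2214 mol/s; y_P = 305.6 / 2214 = 0.138.

0.138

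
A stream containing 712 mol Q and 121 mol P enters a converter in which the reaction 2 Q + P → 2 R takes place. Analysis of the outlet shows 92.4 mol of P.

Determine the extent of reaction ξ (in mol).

ξ = 28.6 mol

For P: n = n₀ − 1ξ → 92.4 = 121 − 1ξ, giving ξ = 28.6 mol.
Outlet amounts (n = n₀ + ν ξ):
  Q: 712 − 2(28.6) = 654.8
  P: 121 − 1(28.6) = 92.4
  R: 0 + 2(28.6) = 57.2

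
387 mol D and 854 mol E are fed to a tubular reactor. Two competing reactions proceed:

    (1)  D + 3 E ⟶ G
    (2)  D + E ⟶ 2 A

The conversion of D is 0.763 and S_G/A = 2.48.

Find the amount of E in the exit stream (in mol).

Conversion of D: D consumed = 0.763 × 387 = 295.3 mol = 1ξ₁ + 1ξ₂.
Selectivity: 1ξ₁ / (2ξ₂) = 2.48 → ξ₁ = 4.96 ξ₂.
Substitute: (1·4.96 + 1) ξ₂ = 295.3 → ξ₂ = 49.54 mol, ξ₁ = 245.7 mol.
Outlet amounts (n = n₀ + Σ ν·ξ):
  D: 387 − 1(245.7) − 1(49.54) = 91.72
  E: 854 − 3(245.7) − 1(49.54) = 67.24
  G: 0 + 1(245.7) = 245.7
  A: 0 + 2(49.54) = 99.09

67.2 mol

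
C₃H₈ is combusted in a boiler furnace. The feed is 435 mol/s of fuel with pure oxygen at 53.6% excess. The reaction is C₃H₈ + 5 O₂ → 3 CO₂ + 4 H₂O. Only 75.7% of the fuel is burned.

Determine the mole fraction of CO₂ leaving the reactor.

Stoichiometric O₂ = 5 × 435 = 2175 mol/s; O₂ fed = 2175 × 1.536 = 3341 mol/s.
Fuel reacted = 0.757 × 435 → ξ = 329.3 mol/s.
Outlet (n = n₀ + ν ξ):
  C₃H₈: 435 − 1(329.3) = 105.7
  O₂: 3341 − 5(329.3) = 1694
  CO₂: 0 + 3(329.3) = 987.9
  H₂O: 0 + 4(329.3) = 1317
Total out = 4105 mol/s; y_CO₂ = 987.9 / 4105 = 0.2406.

0.241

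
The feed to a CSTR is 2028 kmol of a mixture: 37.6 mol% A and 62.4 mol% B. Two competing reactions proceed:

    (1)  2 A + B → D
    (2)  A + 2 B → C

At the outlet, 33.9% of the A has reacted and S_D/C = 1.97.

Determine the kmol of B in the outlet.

1060 kmol

Conversion of A: A consumed = 0.339 × 762.5 = 258.5 kmol = 2ξ₁ + 1ξ₂.
Selectivity: 1ξ₁ / (1ξ₂) = 1.97 → ξ₁ = 1.97 ξ₂.
Substitute: (2·1.97 + 1) ξ₂ = 258.5 → ξ₂ = 52.33 kmol, ξ₁ = 103.1 kmol.
Outlet amounts (n = n₀ + Σ ν·ξ):
  A: 762.5 − 2(103.1) − 1(52.33) = 504
  B: 1265 − 1(103.1) − 2(52.33) = 1058
  D: 0 + 1(103.1) = 103.1
  C: 0 + 1(52.33) = 52.33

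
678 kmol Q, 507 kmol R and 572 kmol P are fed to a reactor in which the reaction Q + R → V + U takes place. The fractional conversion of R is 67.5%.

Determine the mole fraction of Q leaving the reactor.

R reacted = 0.675 × 507 = 342.2 kmol; ν_R = −1, so ξ = 342.2/1 = 342.2 kmol.
Outlet amounts (n = n₀ + ν ξ):
  Q: 678 − 1(342.2) = 335.8
  R: 507 − 1(342.2) = 164.8
  V: 0 + 1(342.2) = 342.2
  U: 0 + 1(342.2) = 342.2
  P: 572 (inert)
Total out = 1757 kmol; y_Q = 335.8 / 1757 = 0.1911.

0.191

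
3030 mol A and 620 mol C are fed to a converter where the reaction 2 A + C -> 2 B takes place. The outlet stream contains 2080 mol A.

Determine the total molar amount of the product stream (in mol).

For A: n = n₀ − 2ξ → 2080 = 3030 − 2ξ, giving ξ = 475 mol.
Outlet amounts (n = n₀ + ν ξ):
  A: 3030 − 2(475) = 2080
  C: 620 − 1(475) = 145
  B: 0 + 2(475) = 950
Total out = 2080 + 145 + 950 = 3175 mol.

3180 mol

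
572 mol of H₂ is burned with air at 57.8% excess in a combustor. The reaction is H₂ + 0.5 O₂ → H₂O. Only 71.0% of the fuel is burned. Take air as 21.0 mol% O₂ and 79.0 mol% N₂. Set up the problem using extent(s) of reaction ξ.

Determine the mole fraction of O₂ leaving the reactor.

0.0986

Stoichiometric O₂ = 0.5 × 572 = 286 mol; O₂ fed = 286 × 1.578 = 451.3 mol.
N₂ fed = 451.3 × 79/21 = 1698 mol.
Fuel reacted = 0.71 × 572 → ξ = 406.1 mol.
Outlet (n = n₀ + ν ξ):
  H₂: 572 − 1(406.1) = 165.9
  O₂: 451.3 − 0.5(406.1) = 248.2
  N₂: 1698 (inert)
  H₂O: 0 + 1(406.1) = 406.1
Total out = 2518 mol; y_O₂ = 248.2 / 2518 = 0.09859.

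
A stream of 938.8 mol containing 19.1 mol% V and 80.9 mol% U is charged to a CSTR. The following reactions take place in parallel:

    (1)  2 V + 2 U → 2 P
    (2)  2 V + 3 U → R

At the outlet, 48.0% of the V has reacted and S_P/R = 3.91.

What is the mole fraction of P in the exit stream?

Conversion of V: V consumed = 0.48 × 179.3 = 86.07 mol = 2ξ₁ + 2ξ₂.
Selectivity: 2ξ₁ / (1ξ₂) = 3.91 → ξ₁ = 1.955 ξ₂.
Substitute: (2·1.955 + 2) ξ₂ = 86.07 → ξ₂ = 14.56 mol, ξ₁ = 28.47 mol.
Outlet amounts (n = n₀ + Σ ν·ξ):
  V: 179.3 − 2(28.47) − 2(14.56) = 93.24
  U: 759.5 − 2(28.47) − 3(14.56) = 658.9
  P: 0 + 2(28.47) = 56.94
  R: 0 + 1(14.56) = 14.56
Total out = 823.6 mol; y_P = 56.94 / 823.6 = 0.06914.

0.0691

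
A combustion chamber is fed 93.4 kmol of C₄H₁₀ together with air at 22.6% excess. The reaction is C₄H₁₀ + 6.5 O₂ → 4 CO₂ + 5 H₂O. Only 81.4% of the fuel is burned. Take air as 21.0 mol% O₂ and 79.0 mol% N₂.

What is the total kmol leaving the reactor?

Stoichiometric O₂ = 6.5 × 93.4 = 607.1 kmol; O₂ fed = 607.1 × 1.226 = 744.3 kmol.
N₂ fed = 744.3 × 79/21 = 2800 kmol.
Fuel reacted = 0.814 × 93.4 → ξ = 76.03 kmol.
Outlet (n = n₀ + ν ξ):
  C₄H₁₀: 93.4 − 1(76.03) = 17.37
  O₂: 744.3 − 6.5(76.03) = 250.1
  N₂: 2800 (inert)
  CO₂: 0 + 4(76.03) = 304.1
  H₂O: 0 + 5(76.03) = 380.1
Total out = 17.37 + 250.1 + 2800 + 304.1 + 380.1 = 3752 kmol.

3750 kmol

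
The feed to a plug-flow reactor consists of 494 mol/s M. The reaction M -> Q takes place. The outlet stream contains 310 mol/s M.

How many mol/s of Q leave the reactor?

For M: n = n₀ − 1ξ → 310 = 494 − 1ξ, giving ξ = 184 mol/s.
Outlet amounts (n = n₀ + ν ξ):
  M: 494 − 1(184) = 310
  Q: 0 + 1(184) = 184

184 mol/s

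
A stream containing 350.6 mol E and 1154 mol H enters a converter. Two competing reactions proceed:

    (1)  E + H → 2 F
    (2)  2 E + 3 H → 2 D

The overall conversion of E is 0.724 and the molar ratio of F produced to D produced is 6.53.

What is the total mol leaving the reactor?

1420 mol

Conversion of E: E consumed = 0.724 × 350.6 = 253.8 mol = 1ξ₁ + 2ξ₂.
Selectivity: 2ξ₁ / (2ξ₂) = 6.53 → ξ₁ = 6.53 ξ₂.
Substitute: (1·6.53 + 2) ξ₂ = 253.8 → ξ₂ = 29.76 mol, ξ₁ = 194.3 mol.
Outlet amounts (n = n₀ + Σ ν·ξ):
  E: 350.6 − 1(194.3) − 2(29.76) = 96.77
  H: 1154 − 1(194.3) − 3(29.76) = 870.4
  F: 0 + 2(194.3) = 388.6
  D: 0 + 2(29.76) = 59.52
Total out = 96.77 + 870.4 + 388.6 + 59.52 = 1415 mol.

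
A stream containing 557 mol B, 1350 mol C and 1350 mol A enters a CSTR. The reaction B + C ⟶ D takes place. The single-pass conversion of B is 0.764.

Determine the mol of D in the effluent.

B reacted = 0.764 × 557 = 425.5 mol; ν_B = −1, so ξ = 425.5/1 = 425.5 mol.
Outlet amounts (n = n₀ + ν ξ):
  B: 557 − 1(425.5) = 131.5
  C: 1350 − 1(425.5) = 924.5
  D: 0 + 1(425.5) = 425.5
  A: 1350 (inert)

426 mol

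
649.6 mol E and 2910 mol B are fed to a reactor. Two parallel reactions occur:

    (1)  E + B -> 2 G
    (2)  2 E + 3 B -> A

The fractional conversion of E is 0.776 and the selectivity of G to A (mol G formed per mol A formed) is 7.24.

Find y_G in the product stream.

0.203

Conversion of E: E consumed = 0.776 × 649.6 = 504.1 mol = 1ξ₁ + 2ξ₂.
Selectivity: 2ξ₁ / (1ξ₂) = 7.24 → ξ₁ = 3.62 ξ₂.
Substitute: (1·3.62 + 2) ξ₂ = 504.1 → ξ₂ = 89.7 mol, ξ₁ = 324.7 mol.
Outlet amounts (n = n₀ + Σ ν·ξ):
  E: 649.6 − 1(324.7) − 2(89.7) = 145.5
  B: 2910 − 1(324.7) − 3(89.7) = 2316
  G: 0 + 2(324.7) = 649.4
  A: 0 + 1(89.7) = 89.7
Total out = 3201 mol; y_G = 649.4 / 3201 = 0.2029.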